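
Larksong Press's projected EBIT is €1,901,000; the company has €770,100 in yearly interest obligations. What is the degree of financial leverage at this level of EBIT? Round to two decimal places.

Annual interest charges come to €770,100.00.
Degree of financial leverage = EBIT / (EBIT − interest) = €1,901,000 / €1,130,900.00 = 1.6810.

1.68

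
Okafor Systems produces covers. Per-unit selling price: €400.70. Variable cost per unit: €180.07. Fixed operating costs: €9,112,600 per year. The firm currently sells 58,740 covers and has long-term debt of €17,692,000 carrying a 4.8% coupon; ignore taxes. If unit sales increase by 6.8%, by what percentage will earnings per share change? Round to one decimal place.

Contribution at this volume is 58,740 × €220.63 = €12,959,806.20.
Subtracting fixed costs: EBIT = €12,959,806.20 − €9,112,600 = €3,847,206.20.
After interest of €849,216.00, pre-tax earnings = €2,997,990.20.
DCL = total CM / (EBIT − I) = €12,959,806.20 / €2,997,990.20 = 4.3228.
%ΔEPS = DCL × %ΔSales = 4.3228 × +6.8% = +29.4%.

+29.4%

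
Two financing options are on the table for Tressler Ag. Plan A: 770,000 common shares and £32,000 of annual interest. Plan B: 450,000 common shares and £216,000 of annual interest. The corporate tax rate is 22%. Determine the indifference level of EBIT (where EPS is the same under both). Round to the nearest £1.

£474,750

At indifference, (EBIT − 32,000)(1 − t)/770,000 = (EBIT − 216,000)(1 − t)/450,000.
The (1 − t) factor cancels: (EBIT − 32,000) × 450,000 = (EBIT − 216,000) × 770,000.
Solving, EBIT = (216,000·770,000 − 32,000·450,000) / (770,000 − 450,000) = 151,920,000,000 / 320,000 = 474,750.00.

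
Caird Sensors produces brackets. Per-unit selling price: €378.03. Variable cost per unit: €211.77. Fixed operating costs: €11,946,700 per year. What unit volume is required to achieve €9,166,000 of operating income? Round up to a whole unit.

126,987 brackets

Contribution margin per unit = €378.03 − €211.77 = €166.26.
Need Q such that Q × €166.26 − €11,946,700 = €9,166,000, i.e. Q = €21,112,700 / €166.26 = 126,986.05 → 126,987.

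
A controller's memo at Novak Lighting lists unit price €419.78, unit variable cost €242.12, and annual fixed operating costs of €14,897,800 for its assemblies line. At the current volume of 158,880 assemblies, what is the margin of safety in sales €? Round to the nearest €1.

€31,493,709

Each unit contributes €419.78 − €242.12 = €177.66. Break-even units = €14,897,800 ÷ €177.66 = 83,855.68; break-even revenue = 83,855.68 × €419.78 = €35,200,937.09.
Current sales = 158,880 × €419.78 = €66,694,646.40.
Margin of safety = €66,694,646.40 − €35,200,937.09 = €31,493,709.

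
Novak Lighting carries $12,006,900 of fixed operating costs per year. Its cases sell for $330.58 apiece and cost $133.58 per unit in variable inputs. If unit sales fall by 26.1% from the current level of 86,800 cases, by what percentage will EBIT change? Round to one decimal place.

Total contribution margin = 86,800 × $197.00 = $17,099,600.00.
EBIT = $17,099,600.00 − $12,006,900 = $5,092,700.00.
DOL = contribution ÷ EBIT = $17,099,600.00 ÷ $5,092,700.00 = 3.3577.
So EBIT moves 3.3577 × (-26.1%) = -87.6%.

-87.6%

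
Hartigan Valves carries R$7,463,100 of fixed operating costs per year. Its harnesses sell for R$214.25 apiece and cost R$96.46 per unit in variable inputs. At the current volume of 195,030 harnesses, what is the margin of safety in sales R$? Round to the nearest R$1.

Unit CM = price − variable cost = R$214.25 − R$96.46 = R$117.79. Break-even units = R$7,463,100 ÷ R$117.79 = 63,359.37; break-even revenue = 63,359.37 × R$214.25 = R$13,574,744.67.
Actual sales revenue = 195,030 × R$214.25 = R$41,785,177.50.
Margin of safety = R$41,785,177.50 − R$13,574,744.67 = R$28,210,433.

R$28,210,433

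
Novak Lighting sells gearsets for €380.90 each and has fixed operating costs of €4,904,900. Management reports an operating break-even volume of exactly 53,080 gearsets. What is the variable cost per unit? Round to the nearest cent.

At break-even, FC = Q × (P − VC), so P − VC = €4,904,900 ÷ 53,080 = €92.4058.
Variable cost per unit = €380.90 − €92.4058 = €288.49.

€288.49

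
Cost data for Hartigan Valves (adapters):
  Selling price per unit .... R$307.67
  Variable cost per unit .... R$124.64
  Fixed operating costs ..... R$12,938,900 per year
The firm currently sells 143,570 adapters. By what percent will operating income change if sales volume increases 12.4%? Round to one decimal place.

Contribution at this volume is 143,570 × R$183.03 = R$26,277,617.10.
Operating income = contribution − fixed costs = R$26,277,617.10 − R$12,938,900 = R$13,338,717.10.
Degree of operating leverage = R$26,277,617.10 / R$13,338,717.10 = 1.9700.
Operating income changes by 1.9700 × +12.4% = +24.4%.

+24.4%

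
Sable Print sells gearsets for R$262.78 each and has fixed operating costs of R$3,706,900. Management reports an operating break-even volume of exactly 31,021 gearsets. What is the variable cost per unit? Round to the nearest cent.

At break-even, FC = Q × (P − VC), so P − VC = R$3,706,900 ÷ 31,021 = R$119.4965.
Hence VC = price − CM = R$262.78 − R$119.4965 = R$143.28.

R$143.28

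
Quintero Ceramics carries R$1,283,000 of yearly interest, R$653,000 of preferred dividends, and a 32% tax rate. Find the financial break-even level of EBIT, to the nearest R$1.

Preferred dividends are paid after tax, so their pre-tax equivalent is R$653,000 ÷ (1 − 0.32) = R$960,294.12.
Financial break-even EBIT = interest + D_p ÷ (1 − t) = R$1,283,000 + R$960,294.12 = R$2,243,294.12.

R$2,243,294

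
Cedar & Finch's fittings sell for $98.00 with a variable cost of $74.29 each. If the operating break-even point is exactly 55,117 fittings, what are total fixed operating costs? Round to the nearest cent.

Contribution margin per unit = $98.00 − $74.29 = $23.71.
Since BE = FC / CM, FC = 55,117 × $23.71 = $1,306,824.07.

$1,306,824.07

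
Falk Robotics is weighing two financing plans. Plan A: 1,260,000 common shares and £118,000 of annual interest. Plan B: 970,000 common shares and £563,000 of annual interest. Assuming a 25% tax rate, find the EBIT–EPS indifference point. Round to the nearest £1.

£2,051,448

Set EPS_A = EPS_B: (EBIT − £118,000)(1 − 0.25) ÷ 1,260,000 = (EBIT − £563,000)(1 − 0.25) ÷ 970,000.
Cancelling (1 − t) and cross-multiplying: 970,000·(EBIT − 118,000) = 1,260,000·(EBIT − 563,000).
EBIT × (1,260,000 − 970,000) = 563,000 × 1,260,000 − 118,000 × 970,000 = 594,920,000,000, so EBIT = 594,920,000,000 ÷ 290,000 = 2,051,448.28.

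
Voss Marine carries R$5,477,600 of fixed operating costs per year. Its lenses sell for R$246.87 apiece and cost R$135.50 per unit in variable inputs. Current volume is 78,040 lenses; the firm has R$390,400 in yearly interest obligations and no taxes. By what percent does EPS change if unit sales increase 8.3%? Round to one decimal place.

+25.6%

At 78,040 units, contribution = 78,040 × R$111.37 = R$8,691,314.80.
EBIT = R$8,691,314.80 − R$5,477,600 = R$3,213,714.80.
Interest = R$390,400.00, so EBIT − I = R$2,823,314.80.
DCL = total CM / (EBIT − I) = R$8,691,314.80 / R$2,823,314.80 = 3.0784.
EPS therefore changes by 3.0784 × (+8.3%) = +25.6%.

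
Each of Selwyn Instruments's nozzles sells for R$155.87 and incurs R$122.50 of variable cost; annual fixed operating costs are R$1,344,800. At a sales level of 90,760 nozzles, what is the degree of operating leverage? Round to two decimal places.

1.80

At 90,760 units, contribution = 90,760 × R$33.37 = R$3,028,661.20.
Operating income = contribution − fixed costs = R$3,028,661.20 − R$1,344,800 = R$1,683,861.20.
DOL = contribution ÷ EBIT = R$3,028,661.20 ÷ R$1,683,861.20 = 1.7986.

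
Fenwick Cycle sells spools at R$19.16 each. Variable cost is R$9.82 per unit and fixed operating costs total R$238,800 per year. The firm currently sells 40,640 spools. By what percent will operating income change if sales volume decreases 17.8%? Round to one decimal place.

-48.0%

Total contribution margin = 40,640 × R$9.34 = R$379,577.60.
Operating income = contribution − fixed costs = R$379,577.60 − R$238,800 = R$140,777.60.
DOL = contribution ÷ EBIT = R$379,577.60 ÷ R$140,777.60 = 2.6963.
Operating income changes by 2.6963 × -17.8% = -48.0%.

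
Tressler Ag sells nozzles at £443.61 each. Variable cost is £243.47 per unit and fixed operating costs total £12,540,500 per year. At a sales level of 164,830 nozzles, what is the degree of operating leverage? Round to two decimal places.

Total contribution margin = 164,830 × £200.14 = £32,989,076.20.
Operating income = contribution − fixed costs = £32,989,076.20 − £12,540,500 = £20,448,576.20.
Degree of operating leverage = £32,989,076.20 / £20,448,576.20 = 1.6133.

1.61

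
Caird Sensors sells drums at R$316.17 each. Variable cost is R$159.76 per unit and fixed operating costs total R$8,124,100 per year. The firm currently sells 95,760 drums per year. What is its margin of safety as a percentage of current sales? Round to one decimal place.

Unit CM = price − variable cost = R$316.17 − R$159.76 = R$156.41. Break-even units = R$8,124,100 ÷ R$156.41 = 51,941.05; break-even revenue = 51,941.05 × R$316.17 = R$16,422,202.53.
Current sales = 95,760 × R$316.17 = R$30,276,439.20.
Margin of safety = (R$30,276,439.20 − R$16,422,202.53) ÷ R$30,276,439.20 = 45.8%.

45.8%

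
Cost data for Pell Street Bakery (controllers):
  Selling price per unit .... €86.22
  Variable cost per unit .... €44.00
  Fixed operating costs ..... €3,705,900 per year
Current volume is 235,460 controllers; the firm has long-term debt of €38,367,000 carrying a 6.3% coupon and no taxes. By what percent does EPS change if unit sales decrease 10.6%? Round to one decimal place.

Contribution at this volume is 235,460 × €42.22 = €9,941,121.20.
Operating income = contribution − fixed costs = €9,941,121.20 − €3,705,900 = €6,235,221.20.
After interest of €2,417,121.00, pre-tax earnings = €3,818,100.20.
Degree of combined leverage = contribution ÷ (EBIT − I) = €9,941,121.20 ÷ €3,818,100.20 = 2.6037.
EPS therefore changes by 2.6037 × (-10.6%) = -27.6%.

-27.6%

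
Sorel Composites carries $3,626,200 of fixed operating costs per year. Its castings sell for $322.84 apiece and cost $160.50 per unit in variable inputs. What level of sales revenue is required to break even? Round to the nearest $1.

$7,211,300

Contribution margin per unit = $322.84 − $160.50 = $162.34, a CM ratio of $162.34 ÷ $322.84 = 0.5028.
Break-even sales = FC ÷ CM ratio = $3,626,200 × $322.84 / $162.34 = $7,211,300.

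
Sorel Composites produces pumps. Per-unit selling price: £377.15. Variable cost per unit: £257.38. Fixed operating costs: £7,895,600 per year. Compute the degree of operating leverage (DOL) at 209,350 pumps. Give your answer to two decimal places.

Total contribution margin = 209,350 × £119.77 = £25,073,849.50.
EBIT = £25,073,849.50 − £7,895,600 = £17,178,249.50.
DOL = contribution ÷ EBIT = £25,073,849.50 ÷ £17,178,249.50 = 1.4596.

1.46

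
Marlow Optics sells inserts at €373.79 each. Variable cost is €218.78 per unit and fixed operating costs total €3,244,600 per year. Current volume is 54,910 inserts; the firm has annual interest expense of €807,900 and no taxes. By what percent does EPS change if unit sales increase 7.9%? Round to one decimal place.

Contribution at this volume is 54,910 × €155.01 = €8,511,599.10.
Subtracting fixed costs: EBIT = €8,511,599.10 − €3,244,600 = €5,266,999.10.
Interest = €807,900.00, so EBIT − I = €4,459,099.10.
DCL = total CM / (EBIT − I) = €8,511,599.10 / €4,459,099.10 = 1.9088.
EPS therefore changes by 1.9088 × (+7.9%) = +15.1%.

+15.1%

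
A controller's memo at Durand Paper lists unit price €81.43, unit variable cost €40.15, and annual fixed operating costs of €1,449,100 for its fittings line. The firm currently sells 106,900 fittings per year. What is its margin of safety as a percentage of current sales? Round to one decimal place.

67.2%

Unit CM = price − variable cost = €81.43 − €40.15 = €41.28. Break-even units = €1,449,100 ÷ €41.28 = 35,104.17; break-even revenue = 35,104.17 × €81.43 = €2,858,532.29.
Current sales = 106,900 × €81.43 = €8,704,867.00.
Margin of safety = (€8,704,867.00 − €2,858,532.29) ÷ €8,704,867.00 = 67.2%.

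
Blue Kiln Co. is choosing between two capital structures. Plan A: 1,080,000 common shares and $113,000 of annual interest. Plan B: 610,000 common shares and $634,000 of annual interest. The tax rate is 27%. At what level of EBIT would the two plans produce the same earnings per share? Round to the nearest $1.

$1,310,191

At indifference, (EBIT − 113,000)(1 − t)/1,080,000 = (EBIT − 634,000)(1 − t)/610,000.
The (1 − t) factor cancels: (EBIT − 113,000) × 610,000 = (EBIT − 634,000) × 1,080,000.
EBIT × (1,080,000 − 610,000) = 634,000 × 1,080,000 − 113,000 × 610,000 = 615,790,000,000, so EBIT = 615,790,000,000 ÷ 470,000 = 1,310,191.49.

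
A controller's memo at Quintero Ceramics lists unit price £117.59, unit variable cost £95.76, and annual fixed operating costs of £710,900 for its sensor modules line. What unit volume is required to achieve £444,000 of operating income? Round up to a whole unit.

Unit CM = price − variable cost = £117.59 − £95.76 = £21.83.
Need Q such that Q × £21.83 − £710,900 = £444,000, i.e. Q = £1,154,900 / £21.83 = 52,904.26 → 52,905.

52,905 sensor modules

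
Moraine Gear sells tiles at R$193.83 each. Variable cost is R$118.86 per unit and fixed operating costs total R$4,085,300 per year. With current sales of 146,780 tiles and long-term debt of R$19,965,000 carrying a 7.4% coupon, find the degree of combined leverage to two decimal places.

2.02

Contribution at this volume is 146,780 × R$74.97 = R$11,004,096.60.
Operating income = contribution − fixed costs = R$11,004,096.60 − R$4,085,300 = R$6,918,796.60. Interest = R$1,477,410.00, so EBIT − I = R$5,441,386.60.
Degree of total leverage = total CM / (EBIT − interest) = R$11,004,096.60 / R$5,441,386.60 = 2.0223.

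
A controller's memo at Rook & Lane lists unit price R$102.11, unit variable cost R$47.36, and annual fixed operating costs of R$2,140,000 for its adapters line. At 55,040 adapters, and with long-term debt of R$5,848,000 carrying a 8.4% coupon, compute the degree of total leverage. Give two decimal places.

7.88

At 55,040 units, contribution = 55,040 × R$54.75 = R$3,013,440.00.
EBIT = R$3,013,440.00 − R$2,140,000 = R$873,440.00. Interest = R$491,232.00.
DOL = R$3,013,440.00 ÷ R$873,440.00 = 3.4501; DFL = R$873,440.00 ÷ R$382,208.00 = 2.2852.
Combined leverage = 3.4501 × 2.2852 = 7.8842.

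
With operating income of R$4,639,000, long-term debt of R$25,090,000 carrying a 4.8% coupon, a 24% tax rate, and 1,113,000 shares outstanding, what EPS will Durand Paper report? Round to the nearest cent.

R$2.35

Pre-tax income = R$4,639,000 − R$1,204,320.00 = R$3,434,680.00.
Net income = R$3,434,680.00 × (1 − 0.24) = R$2,610,356.80.
EPS = R$2,610,356.80 ÷ 1,113,000 = R$2.35.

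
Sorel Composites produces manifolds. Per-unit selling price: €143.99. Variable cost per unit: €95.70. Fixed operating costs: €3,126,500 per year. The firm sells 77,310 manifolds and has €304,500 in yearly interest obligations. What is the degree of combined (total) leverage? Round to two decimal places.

12.35

Contribution at this volume is 77,310 × €48.29 = €3,733,299.90.
Operating income = contribution − fixed costs = €3,733,299.90 − €3,126,500 = €606,799.90. Interest = €304,500.00, so EBIT − I = €302,299.90.
Degree of total leverage = total CM / (EBIT − interest) = €3,733,299.90 / €302,299.90 = 12.3497.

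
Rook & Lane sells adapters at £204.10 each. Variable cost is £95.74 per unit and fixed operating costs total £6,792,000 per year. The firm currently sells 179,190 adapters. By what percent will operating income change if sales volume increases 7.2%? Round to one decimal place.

+11.1%

Contribution at this volume is 179,190 × £108.36 = £19,417,028.40.
EBIT = £19,417,028.40 − £6,792,000 = £12,625,028.40.
DOL = contribution ÷ EBIT = £19,417,028.40 ÷ £12,625,028.40 = 1.5380.
%ΔEBIT = DOL × %ΔSales = 1.5380 × +7.2% = +11.1%.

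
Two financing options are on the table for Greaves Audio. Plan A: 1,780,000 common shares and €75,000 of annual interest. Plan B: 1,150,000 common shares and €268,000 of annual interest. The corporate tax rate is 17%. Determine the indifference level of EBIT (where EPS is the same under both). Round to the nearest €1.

€620,302

Set EPS_A = EPS_B: (EBIT − €75,000)(1 − 0.17) ÷ 1,780,000 = (EBIT − €268,000)(1 − 0.17) ÷ 1,150,000.
Cancelling (1 − t) and cross-multiplying: 1,150,000·(EBIT − 75,000) = 1,780,000·(EBIT − 268,000).
EBIT × (1,780,000 − 1,150,000) = 268,000 × 1,780,000 − 75,000 × 1,150,000 = 390,790,000,000, so EBIT = 390,790,000,000 ÷ 630,000 = 620,301.59.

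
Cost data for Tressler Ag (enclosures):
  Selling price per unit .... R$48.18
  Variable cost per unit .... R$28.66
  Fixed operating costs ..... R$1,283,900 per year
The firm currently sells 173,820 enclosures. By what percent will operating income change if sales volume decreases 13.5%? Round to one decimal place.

Total contribution margin = 173,820 × R$19.52 = R$3,392,966.40.
EBIT = R$3,392,966.40 − R$1,283,900 = R$2,109,066.40.
DOL = contribution ÷ EBIT = R$3,392,966.40 ÷ R$2,109,066.40 = 1.6088.
So EBIT moves 1.6088 × (-13.5%) = -21.7%.

-21.7%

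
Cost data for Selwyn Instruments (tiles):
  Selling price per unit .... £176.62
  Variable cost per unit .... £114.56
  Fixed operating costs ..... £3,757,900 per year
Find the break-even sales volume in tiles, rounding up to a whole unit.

Each unit contributes £176.62 − £114.56 = £62.06.
Break-even Q = £3,757,900 / £62.06 = 60,552.69 → 60,553 tiles.

60,553 tiles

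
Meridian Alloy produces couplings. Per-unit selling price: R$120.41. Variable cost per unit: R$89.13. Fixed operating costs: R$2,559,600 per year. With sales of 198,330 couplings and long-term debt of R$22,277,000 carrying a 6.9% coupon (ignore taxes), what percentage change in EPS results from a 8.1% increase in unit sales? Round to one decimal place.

Contribution at this volume is 198,330 × R$31.28 = R$6,203,762.40.
EBIT = R$6,203,762.40 − R$2,559,600 = R$3,644,162.40.
After interest of R$1,537,113.00, pre-tax earnings = R$2,107,049.40.
Degree of combined leverage = contribution ÷ (EBIT − I) = R$6,203,762.40 ÷ R$2,107,049.40 = 2.9443.
EPS therefore changes by 2.9443 × (+8.1%) = +23.8%.

+23.8%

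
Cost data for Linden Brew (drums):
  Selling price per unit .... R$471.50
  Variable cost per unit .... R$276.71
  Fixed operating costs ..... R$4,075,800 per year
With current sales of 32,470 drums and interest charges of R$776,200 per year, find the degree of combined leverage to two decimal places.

Contribution at this volume is 32,470 × R$194.79 = R$6,324,831.30.
Subtracting fixed costs: EBIT = R$6,324,831.30 − R$4,075,800 = R$2,249,031.30. Interest = R$776,200.00.
DOL = R$6,324,831.30 ÷ R$2,249,031.30 = 2.8122; DFL = R$2,249,031.30 ÷ R$1,472,831.30 = 1.5270.
Combined leverage = 2.8122 × 1.5270 = 4.2942.

4.29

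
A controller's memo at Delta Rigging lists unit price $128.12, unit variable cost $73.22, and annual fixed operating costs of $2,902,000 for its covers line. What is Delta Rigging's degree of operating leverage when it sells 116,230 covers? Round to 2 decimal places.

1.83

Contribution at this volume is 116,230 × $54.90 = $6,381,027.00.
Subtracting fixed costs: EBIT = $6,381,027.00 − $2,902,000 = $3,479,027.00.
DOL = contribution ÷ EBIT = $6,381,027.00 ÷ $3,479,027.00 = 1.8341.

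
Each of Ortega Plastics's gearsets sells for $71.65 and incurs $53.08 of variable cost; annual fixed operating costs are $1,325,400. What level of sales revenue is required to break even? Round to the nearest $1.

CM per unit = $71.65 − $53.08 = $18.57; CM ratio = $18.57 / $71.65 = 0.2592.
Break-even revenue = fixed costs × price ÷ CM = $1,325,400 × $71.65 ÷ $18.57 = $5,113,889.

$5,113,889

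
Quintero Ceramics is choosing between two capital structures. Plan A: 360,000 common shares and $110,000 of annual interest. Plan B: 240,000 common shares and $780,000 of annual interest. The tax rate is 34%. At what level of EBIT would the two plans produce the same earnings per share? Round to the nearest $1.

$2,120,000

At indifference, (EBIT − 110,000)(1 − t)/360,000 = (EBIT − 780,000)(1 − t)/240,000.
The (1 − t) factor cancels: (EBIT − 110,000) × 240,000 = (EBIT − 780,000) × 360,000.
Solving, EBIT = (780,000·360,000 − 110,000·240,000) / (360,000 − 240,000) = 254,400,000,000 / 120,000 = 2,120,000.00.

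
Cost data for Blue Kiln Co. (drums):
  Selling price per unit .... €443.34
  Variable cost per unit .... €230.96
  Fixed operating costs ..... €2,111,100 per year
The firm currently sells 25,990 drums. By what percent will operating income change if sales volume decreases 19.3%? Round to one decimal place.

At 25,990 units, contribution = 25,990 × €212.38 = €5,519,756.20.
Operating income = contribution − fixed costs = €5,519,756.20 − €2,111,100 = €3,408,656.20.
Degree of operating leverage = €5,519,756.20 / €3,408,656.20 = 1.6193.
So EBIT moves 1.6193 × (-19.3%) = -31.3%.

-31.3%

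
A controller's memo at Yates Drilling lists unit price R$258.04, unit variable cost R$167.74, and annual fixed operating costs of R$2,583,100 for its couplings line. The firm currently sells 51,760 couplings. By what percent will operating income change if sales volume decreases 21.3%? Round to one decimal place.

At 51,760 units, contribution = 51,760 × R$90.30 = R$4,673,928.00.
EBIT = R$4,673,928.00 − R$2,583,100 = R$2,090,828.00.
Degree of operating leverage = R$4,673,928.00 / R$2,090,828.00 = 2.2354.
%ΔEBIT = DOL × %ΔSales = 2.2354 × -21.3% = -47.6%.

-47.6%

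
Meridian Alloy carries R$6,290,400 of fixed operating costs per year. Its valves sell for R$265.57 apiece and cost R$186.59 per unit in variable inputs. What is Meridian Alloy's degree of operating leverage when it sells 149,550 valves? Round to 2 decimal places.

2.14

Contribution at this volume is 149,550 × R$78.98 = R$11,811,459.00.
Subtracting fixed costs: EBIT = R$11,811,459.00 − R$6,290,400 = R$5,521,059.00.
Degree of operating leverage = R$11,811,459.00 / R$5,521,059.00 = 2.1393.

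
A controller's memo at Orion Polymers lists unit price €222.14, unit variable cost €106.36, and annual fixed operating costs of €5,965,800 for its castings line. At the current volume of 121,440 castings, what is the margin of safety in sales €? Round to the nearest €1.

Each unit contributes €222.14 − €106.36 = €115.78. Break-even units = €5,965,800 ÷ €115.78 = 51,527.03; break-even revenue = 51,527.03 × €222.14 = €11,446,215.34.
Actual sales revenue = 121,440 × €222.14 = €26,976,681.60.
Margin of safety = €26,976,681.60 − €11,446,215.34 = €15,530,466.

€15,530,466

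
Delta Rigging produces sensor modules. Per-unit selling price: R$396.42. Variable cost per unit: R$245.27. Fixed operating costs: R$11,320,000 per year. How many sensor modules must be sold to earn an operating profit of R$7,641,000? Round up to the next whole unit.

Each unit contributes R$396.42 − R$245.27 = R$151.15.
Units = (FC + target) / CM = (R$11,320,000 + R$7,641,000) / R$151.15 = 125,444.92, so 125,445 sensor modules.

125,445 sensor modules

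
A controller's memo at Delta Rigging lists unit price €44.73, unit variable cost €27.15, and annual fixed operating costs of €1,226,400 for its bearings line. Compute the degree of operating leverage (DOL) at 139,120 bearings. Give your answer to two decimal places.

Contribution at this volume is 139,120 × €17.58 = €2,445,729.60.
Operating income = contribution − fixed costs = €2,445,729.60 − €1,226,400 = €1,219,329.60.
DOL = contribution ÷ EBIT = €2,445,729.60 ÷ €1,219,329.60 = 2.0058.

2.01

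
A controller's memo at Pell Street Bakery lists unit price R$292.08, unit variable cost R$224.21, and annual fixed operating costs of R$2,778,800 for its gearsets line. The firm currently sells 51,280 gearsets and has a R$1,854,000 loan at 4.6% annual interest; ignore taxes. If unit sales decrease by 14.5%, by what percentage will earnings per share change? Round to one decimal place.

Total contribution margin = 51,280 × R$67.87 = R$3,480,373.60.
Operating income = contribution − fixed costs = R$3,480,373.60 − R$2,778,800 = R$701,573.60.
After interest of R$85,284.00, pre-tax earnings = R$616,289.60.
Degree of combined leverage = contribution ÷ (EBIT − I) = R$3,480,373.60 ÷ R$616,289.60 = 5.6473.
%ΔEPS = DCL × %ΔSales = 5.6473 × -14.5% = -81.9%.

-81.9%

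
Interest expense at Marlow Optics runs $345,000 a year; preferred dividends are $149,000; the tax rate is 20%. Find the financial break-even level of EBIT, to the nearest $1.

Preferred dividends are paid after tax, so their pre-tax equivalent is $149,000 ÷ (1 − 0.20) = $186,250.00.
EPS = 0 when EBIT covers interest plus the pre-tax preferred burden: $345,000 + $186,250.00 = $531,250.00.

$531,250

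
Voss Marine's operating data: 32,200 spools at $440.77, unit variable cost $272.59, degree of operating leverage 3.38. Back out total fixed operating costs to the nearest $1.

$3,813,208

Contribution at this volume is 32,200 × $168.18 = $5,415,396.00.
DOL = contribution / EBIT, so EBIT = $5,415,396.00 / 3.38 = $1,602,188.17.
And FC = contribution − EBIT = $5,415,396.00 − $1,602,188.17 = $3,813,208.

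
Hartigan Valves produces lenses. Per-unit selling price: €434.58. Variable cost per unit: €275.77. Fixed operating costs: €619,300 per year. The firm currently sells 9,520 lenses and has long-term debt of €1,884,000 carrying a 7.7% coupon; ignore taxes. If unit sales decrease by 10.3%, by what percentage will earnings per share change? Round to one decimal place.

-20.8%

Contribution at this volume is 9,520 × €158.81 = €1,511,871.20.
EBIT = €1,511,871.20 − €619,300 = €892,571.20.
Interest = €145,068.00, so EBIT − I = €747,503.20.
Degree of combined leverage = contribution ÷ (EBIT − I) = €1,511,871.20 ÷ €747,503.20 = 2.0226.
%ΔEPS = DCL × %ΔSales = 2.0226 × -10.3% = -20.8%.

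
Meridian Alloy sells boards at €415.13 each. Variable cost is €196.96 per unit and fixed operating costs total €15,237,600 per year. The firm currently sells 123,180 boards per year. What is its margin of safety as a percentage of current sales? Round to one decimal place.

Each unit contributes €415.13 − €196.96 = €218.17. Break-even units = €15,237,600 ÷ €218.17 = 69,842.78; break-even revenue = 69,842.78 × €415.13 = €28,993,834.57.
Actual sales revenue = 123,180 × €415.13 = €51,135,713.40.
Margin of safety = (€51,135,713.40 − €28,993,834.57) ÷ €51,135,713.40 = 43.3%.

43.3%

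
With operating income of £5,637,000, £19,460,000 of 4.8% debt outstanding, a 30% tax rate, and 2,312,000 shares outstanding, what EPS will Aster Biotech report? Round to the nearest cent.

£1.42

Pre-tax income = £5,637,000 − £934,080.00 = £4,702,920.00.
Net income = £4,702,920.00 × (1 − 0.30) = £3,292,044.00.
Per share: £3,292,044.00 / 2,312,000 shares = £1.42.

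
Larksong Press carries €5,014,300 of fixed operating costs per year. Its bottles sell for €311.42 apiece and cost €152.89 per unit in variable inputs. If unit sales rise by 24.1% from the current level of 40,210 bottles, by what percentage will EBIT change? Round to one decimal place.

Contribution at this volume is 40,210 × €158.53 = €6,374,491.30.
Operating income = contribution − fixed costs = €6,374,491.30 − €5,014,300 = €1,360,191.30.
DOL = contribution ÷ EBIT = €6,374,491.30 ÷ €1,360,191.30 = 4.6865.
%ΔEBIT = DOL × %ΔSales = 4.6865 × +24.1% = +112.9%.

+112.9%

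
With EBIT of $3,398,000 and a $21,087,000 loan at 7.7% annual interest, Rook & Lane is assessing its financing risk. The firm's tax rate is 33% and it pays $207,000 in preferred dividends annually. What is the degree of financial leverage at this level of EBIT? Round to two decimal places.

2.32

Interest = $1,623,699.00.
Preferred dividends grossed up pre-tax: $207,000 / (1 − 0.33) = $308,955.22.
DFL = EBIT ÷ [EBIT − I − D_p/(1−t)] = $3,398,000 ÷ [$3,398,000 − $1,623,699.00 − $308,955.22] = $3,398,000 ÷ $1,465,345.78 = 2.3189.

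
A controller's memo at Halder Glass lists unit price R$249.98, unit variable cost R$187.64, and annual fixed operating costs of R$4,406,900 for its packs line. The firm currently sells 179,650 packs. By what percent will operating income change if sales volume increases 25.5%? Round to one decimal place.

+42.0%

Total contribution margin = 179,650 × R$62.34 = R$11,199,381.00.
EBIT = R$11,199,381.00 − R$4,406,900 = R$6,792,481.00.
DOL = contribution ÷ EBIT = R$11,199,381.00 ÷ R$6,792,481.00 = 1.6488.
Operating income changes by 1.6488 × +25.5% = +42.0%.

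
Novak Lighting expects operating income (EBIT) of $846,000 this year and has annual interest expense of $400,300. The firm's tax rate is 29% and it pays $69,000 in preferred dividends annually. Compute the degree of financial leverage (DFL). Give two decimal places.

Interest = $400,300.00.
Preferred dividends grossed up pre-tax: $69,000 / (1 − 0.29) = $97,183.10.
DFL = EBIT ÷ [EBIT − I − D_p/(1−t)] = $846,000 ÷ [$846,000 − $400,300.00 − $97,183.10] = $846,000 ÷ $348,516.90 = 2.4274.

2.43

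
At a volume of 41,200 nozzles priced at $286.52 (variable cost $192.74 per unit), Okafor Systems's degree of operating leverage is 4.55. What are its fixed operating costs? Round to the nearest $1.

Contribution at this volume is 41,200 × $93.78 = $3,863,736.00.
DOL = contribution / EBIT, so EBIT = $3,863,736.00 / 4.55 = $849,172.75.
Fixed costs = CM − EBIT = $3,863,736.00 − $849,172.75 = $3,014,563.

$3,014,563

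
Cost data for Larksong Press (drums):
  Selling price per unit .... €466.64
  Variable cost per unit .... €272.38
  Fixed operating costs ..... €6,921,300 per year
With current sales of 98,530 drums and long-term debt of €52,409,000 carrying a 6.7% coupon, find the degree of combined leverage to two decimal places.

2.20

Total contribution margin = 98,530 × €194.26 = €19,140,437.80.
Subtracting fixed costs: EBIT = €19,140,437.80 − €6,921,300 = €12,219,137.80. Interest = €3,511,403.00.
DOL = €19,140,437.80 ÷ €12,219,137.80 = 1.5664; DFL = €12,219,137.80 ÷ €8,707,734.80 = 1.4033.
Combined leverage = 1.5664 × 1.4033 = 2.1981.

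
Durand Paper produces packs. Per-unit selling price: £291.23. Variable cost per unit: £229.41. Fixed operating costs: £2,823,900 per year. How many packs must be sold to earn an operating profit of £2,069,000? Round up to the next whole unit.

Contribution margin per unit = £291.23 − £229.41 = £61.82.
Units = (FC + target) / CM = (£2,823,900 + £2,069,000) / £61.82 = 79,147.53, so 79,148 packs.

79,148 packs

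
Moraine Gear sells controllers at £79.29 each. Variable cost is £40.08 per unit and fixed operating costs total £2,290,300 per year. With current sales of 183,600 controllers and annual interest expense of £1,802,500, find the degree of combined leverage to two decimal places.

Total contribution margin = 183,600 × £39.21 = £7,198,956.00.
Subtracting fixed costs: EBIT = £7,198,956.00 − £2,290,300 = £4,908,656.00. Interest = £1,802,500.00, so EBIT − I = £3,106,156.00.
Degree of total leverage = total CM / (EBIT − interest) = £7,198,956.00 / £3,106,156.00 = 2.3176.

2.32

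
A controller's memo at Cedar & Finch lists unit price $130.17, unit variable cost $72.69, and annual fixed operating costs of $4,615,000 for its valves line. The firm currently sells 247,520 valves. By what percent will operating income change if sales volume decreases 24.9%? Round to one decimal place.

-36.9%

Total contribution margin = 247,520 × $57.48 = $14,227,449.60.
Operating income = contribution − fixed costs = $14,227,449.60 − $4,615,000 = $9,612,449.60.
Degree of operating leverage = $14,227,449.60 / $9,612,449.60 = 1.4801.
So EBIT moves 1.4801 × (-24.9%) = -36.9%.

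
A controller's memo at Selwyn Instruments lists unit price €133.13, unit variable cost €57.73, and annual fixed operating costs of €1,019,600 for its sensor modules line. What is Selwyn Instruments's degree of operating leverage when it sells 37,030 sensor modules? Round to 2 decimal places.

1.58

Total contribution margin = 37,030 × €75.40 = €2,792,062.00.
Subtracting fixed costs: EBIT = €2,792,062.00 − €1,019,600 = €1,772,462.00.
So DOL = total CM / EBIT = €2,792,062.00 / €1,772,462.00 = 1.5752.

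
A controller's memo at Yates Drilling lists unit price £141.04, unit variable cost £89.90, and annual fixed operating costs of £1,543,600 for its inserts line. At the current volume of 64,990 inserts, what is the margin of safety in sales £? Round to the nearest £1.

£4,909,065

Contribution margin per unit = £141.04 − £89.90 = £51.14. Break-even units = £1,543,600 ÷ £51.14 = 30,183.81; break-even revenue = 30,183.81 × £141.04 = £4,257,124.44.
Current sales = 64,990 × £141.04 = £9,166,189.60.
Margin of safety = £9,166,189.60 − £4,257,124.44 = £4,909,065.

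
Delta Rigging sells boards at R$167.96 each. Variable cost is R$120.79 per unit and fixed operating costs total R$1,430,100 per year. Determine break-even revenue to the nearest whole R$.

R$5,092,211

Contribution margin per unit = R$167.96 − R$120.79 = R$47.17, a CM ratio of R$47.17 ÷ R$167.96 = 0.2808.
Break-even revenue = fixed costs × price ÷ CM = R$1,430,100 × R$167.96 ÷ R$47.17 = R$5,092,211.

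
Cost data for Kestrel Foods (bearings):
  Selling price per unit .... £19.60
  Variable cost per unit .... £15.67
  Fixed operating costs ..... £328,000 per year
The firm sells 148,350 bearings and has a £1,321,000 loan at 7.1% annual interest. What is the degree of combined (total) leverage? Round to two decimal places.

3.62

Contribution at this volume is 148,350 × £3.93 = £583,015.50.
EBIT = £583,015.50 − £328,000 = £255,015.50. Interest = £93,791.00, so EBIT − I = £161,224.50.
Degree of total leverage = total CM / (EBIT − interest) = £583,015.50 / £161,224.50 = 3.6162.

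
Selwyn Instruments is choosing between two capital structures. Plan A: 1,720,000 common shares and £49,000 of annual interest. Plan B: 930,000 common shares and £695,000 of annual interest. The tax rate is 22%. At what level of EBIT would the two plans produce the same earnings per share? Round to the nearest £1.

At indifference, (EBIT − 49,000)(1 − t)/1,720,000 = (EBIT − 695,000)(1 − t)/930,000.
The (1 − t) factor cancels: (EBIT − 49,000) × 930,000 = (EBIT − 695,000) × 1,720,000.
Solving, EBIT = (695,000·1,720,000 − 49,000·930,000) / (1,720,000 − 930,000) = 1,149,830,000,000 / 790,000 = 1,455,481.01.

£1,455,481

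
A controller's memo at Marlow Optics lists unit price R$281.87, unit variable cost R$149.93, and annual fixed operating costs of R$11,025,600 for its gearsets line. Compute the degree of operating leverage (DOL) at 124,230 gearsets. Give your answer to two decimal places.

3.05

At 124,230 units, contribution = 124,230 × R$131.94 = R$16,390,906.20.
Subtracting fixed costs: EBIT = R$16,390,906.20 − R$11,025,600 = R$5,365,306.20.
DOL = contribution ÷ EBIT = R$16,390,906.20 ÷ R$5,365,306.20 = 3.0550.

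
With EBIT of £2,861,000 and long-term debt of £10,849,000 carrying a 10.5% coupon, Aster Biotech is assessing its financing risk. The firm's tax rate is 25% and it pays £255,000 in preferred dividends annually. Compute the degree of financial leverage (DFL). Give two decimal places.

Annual interest charges come to £1,139,145.00.
Preferred dividends grossed up pre-tax: £255,000 / (1 − 0.25) = £340,000.00.
DFL = EBIT ÷ [EBIT − I − D_p/(1−t)] = £2,861,000 ÷ [£2,861,000 − £1,139,145.00 − £340,000.00] = £2,861,000 ÷ £1,381,855.00 = 2.0704.

2.07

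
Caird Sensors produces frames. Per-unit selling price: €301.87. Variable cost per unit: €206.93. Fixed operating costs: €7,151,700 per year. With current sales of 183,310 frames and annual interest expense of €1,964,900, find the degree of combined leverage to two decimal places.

At 183,310 units, contribution = 183,310 × €94.94 = €17,403,451.40.
Subtracting fixed costs: EBIT = €17,403,451.40 − €7,151,700 = €10,251,751.40. Interest = €1,964,900.00, so EBIT − I = €8,286,851.40.
DCL = contribution ÷ (EBIT − I) = €17,403,451.40 ÷ €8,286,851.40 = 2.1001.

2.10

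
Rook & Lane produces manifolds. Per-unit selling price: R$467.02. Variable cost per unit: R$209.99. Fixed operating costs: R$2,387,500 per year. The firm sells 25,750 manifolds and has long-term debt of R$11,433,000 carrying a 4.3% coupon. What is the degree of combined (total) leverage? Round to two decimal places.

Contribution at this volume is 25,750 × R$257.03 = R$6,618,522.50.
Subtracting fixed costs: EBIT = R$6,618,522.50 − R$2,387,500 = R$4,231,022.50. Interest = R$491,619.00, so EBIT − I = R$3,739,403.50.
DCL = contribution ÷ (EBIT − I) = R$6,618,522.50 ÷ R$3,739,403.50 = 1.7699.

1.77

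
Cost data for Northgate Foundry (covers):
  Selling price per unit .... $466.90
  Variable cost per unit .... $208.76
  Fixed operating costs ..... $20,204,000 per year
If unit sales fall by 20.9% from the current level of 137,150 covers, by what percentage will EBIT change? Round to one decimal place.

-48.7%

At 137,150 units, contribution = 137,150 × $258.14 = $35,403,901.00.
Subtracting fixed costs: EBIT = $35,403,901.00 − $20,204,000 = $15,199,901.00.
So DOL = total CM / EBIT = $35,403,901.00 / $15,199,901.00 = 2.3292.
So EBIT moves 2.3292 × (-20.9%) = -48.7%.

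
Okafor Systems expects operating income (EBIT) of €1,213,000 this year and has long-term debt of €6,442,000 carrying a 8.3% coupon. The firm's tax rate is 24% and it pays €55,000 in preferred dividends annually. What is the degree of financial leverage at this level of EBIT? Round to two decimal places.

Interest = €534,686.00.
Pre-tax preferred-dividend burden = €55,000 ÷ (1 − 0.24) = €72,368.42.
DFL = EBIT ÷ [EBIT − I − D_p/(1−t)] = €1,213,000 ÷ [€1,213,000 − €534,686.00 − €72,368.42] = €1,213,000 ÷ €605,945.58 = 2.0018.

2.00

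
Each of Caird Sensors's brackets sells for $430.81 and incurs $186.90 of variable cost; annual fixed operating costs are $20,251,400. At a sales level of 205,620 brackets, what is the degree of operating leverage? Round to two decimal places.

At 205,620 units, contribution = 205,620 × $243.91 = $50,152,774.20.
Operating income = contribution − fixed costs = $50,152,774.20 − $20,251,400 = $29,901,374.20.
DOL = contribution ÷ EBIT = $50,152,774.20 ÷ $29,901,374.20 = 1.6773.

1.68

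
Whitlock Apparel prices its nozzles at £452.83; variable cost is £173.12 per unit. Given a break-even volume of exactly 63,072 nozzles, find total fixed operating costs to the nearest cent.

£17,641,869.12

Contribution margin per unit = £452.83 − £173.12 = £279.71.
Fixed costs = break-even units × CM = 63,072 × £279.71 = £17,641,869.12.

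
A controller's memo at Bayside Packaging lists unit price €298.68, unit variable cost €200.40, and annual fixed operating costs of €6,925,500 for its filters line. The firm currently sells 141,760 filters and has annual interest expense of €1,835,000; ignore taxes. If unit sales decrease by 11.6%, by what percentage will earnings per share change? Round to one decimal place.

At 141,760 units, contribution = 141,760 × €98.28 = €13,932,172.80.
EBIT = €13,932,172.80 − €6,925,500 = €7,006,672.80.
After interest of €1,835,000.00, pre-tax earnings = €5,171,672.80.
DCL = total CM / (EBIT − I) = €13,932,172.80 / €5,171,672.80 = 2.6939.
%ΔEPS = DCL × %ΔSales = 2.6939 × -11.6% = -31.2%.

-31.2%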